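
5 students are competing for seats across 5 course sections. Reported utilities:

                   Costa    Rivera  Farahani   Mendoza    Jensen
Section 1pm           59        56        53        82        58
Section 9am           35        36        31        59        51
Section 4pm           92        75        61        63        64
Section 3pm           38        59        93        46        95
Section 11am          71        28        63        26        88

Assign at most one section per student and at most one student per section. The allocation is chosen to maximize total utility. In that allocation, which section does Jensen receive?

Treat this as an assignment problem: match each student to one section.
Optimal: Costa→Section 4pm (92 points), Rivera→Section 9am (36 points), Farahani→Section 3pm (93 points), Mendoza→Section 1pm (82 points), Jensen→Section 11am (88 points) — total 92+36+93+82+88 = 391 points.
Row-greedy (each student in turn takes its best remaining section) gives 347 points, worse by 44.
Next-best assignment: Costa→Section 4pm, Rivera→Section 1pm, Farahani→Section 3pm, Mendoza→Section 9am, Jensen→Section 11am = 388 points.
Swapping Jensen↔Farahani (Jensen→Section 3pm 95 points, Farahani→Section 11am 63 points) loses 23.
Jensen's own top section is Section 3pm (95 points), but forcing Jensen→Section 3pm and reassigning the rest optimally gives only 368 points — worse by 23.

Jensen receives Section 11am.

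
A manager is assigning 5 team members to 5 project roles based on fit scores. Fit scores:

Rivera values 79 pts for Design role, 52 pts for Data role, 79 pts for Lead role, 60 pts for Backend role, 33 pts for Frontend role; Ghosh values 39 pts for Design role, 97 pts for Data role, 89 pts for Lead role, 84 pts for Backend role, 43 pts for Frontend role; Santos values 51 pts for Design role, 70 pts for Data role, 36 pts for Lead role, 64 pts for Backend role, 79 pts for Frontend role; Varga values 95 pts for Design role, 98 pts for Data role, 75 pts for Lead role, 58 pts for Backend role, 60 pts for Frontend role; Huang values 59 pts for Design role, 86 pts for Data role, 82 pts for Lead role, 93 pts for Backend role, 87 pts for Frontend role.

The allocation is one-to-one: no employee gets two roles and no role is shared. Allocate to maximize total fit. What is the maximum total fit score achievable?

Max total: 443 pts

Optimal: Rivera→Lead role (79 pts), Ghosh→Data role (97 pts), Santos→Frontend role (79 pts), Varga→Design role (95 pts), Huang→Backend role (93 pts) — total 79+97+79+95+93 = 443 pts.
Column-greedy (each role in turn goes to its best remaining employee) gives 371 pts, worse by 72.
Next-best assignment: Rivera→Design role, Ghosh→Lead role, Santos→Frontend role, Varga→Data role, Huang→Backend role = 438 pts.
Swapping Rivera↔Huang (Rivera→Backend role 60 pts, Huang→Lead role 82 pts) loses 30.
No other one-to-one assignment exceeds 443 pts.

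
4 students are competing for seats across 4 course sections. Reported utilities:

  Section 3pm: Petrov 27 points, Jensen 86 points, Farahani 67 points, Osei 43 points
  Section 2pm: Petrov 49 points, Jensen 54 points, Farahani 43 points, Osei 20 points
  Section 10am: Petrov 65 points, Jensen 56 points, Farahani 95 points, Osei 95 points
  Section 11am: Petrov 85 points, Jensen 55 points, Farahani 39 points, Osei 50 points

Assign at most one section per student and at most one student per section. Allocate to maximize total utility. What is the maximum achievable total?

Max total: 309 points

Treat this as an assignment problem: match each student to one section.
Optimal: Petrov→Section 11am (85 points), Jensen→Section 3pm (86 points), Farahani→Section 2pm (43 points), Osei→Section 10am (95 points) — total 85+86+43+95 = 309 points.
Next-best assignment: Petrov→Section 11am, Jensen→Section 2pm, Farahani→Section 3pm, Osei→Section 10am = 301 points.
Every other assignment is strictly worse.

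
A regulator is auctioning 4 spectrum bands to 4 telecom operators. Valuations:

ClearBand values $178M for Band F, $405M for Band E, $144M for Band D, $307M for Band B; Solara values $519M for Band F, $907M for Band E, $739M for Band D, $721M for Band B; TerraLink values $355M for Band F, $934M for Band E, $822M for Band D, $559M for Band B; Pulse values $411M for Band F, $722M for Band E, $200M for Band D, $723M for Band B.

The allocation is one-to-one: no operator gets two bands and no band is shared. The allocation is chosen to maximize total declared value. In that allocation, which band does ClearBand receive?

ClearBand receives Band F.

This is a one-to-one assignment (maximum-weight bipartite matching).
Optimal: ClearBand→Band F ($178M), Solara→Band E ($907M), TerraLink→Band D ($822M), Pulse→Band B ($723M) — total 178+907+822+723 = $2630M.
Column-greedy (each band in turn goes to its best remaining operator) gives $1960M, worse by 670.
No other one-to-one assignment exceeds $2630M.
ClearBand's own top band is Band E ($405M), but forcing ClearBand→Band E and reassigning the rest optimally gives only $2469M — worse by 161.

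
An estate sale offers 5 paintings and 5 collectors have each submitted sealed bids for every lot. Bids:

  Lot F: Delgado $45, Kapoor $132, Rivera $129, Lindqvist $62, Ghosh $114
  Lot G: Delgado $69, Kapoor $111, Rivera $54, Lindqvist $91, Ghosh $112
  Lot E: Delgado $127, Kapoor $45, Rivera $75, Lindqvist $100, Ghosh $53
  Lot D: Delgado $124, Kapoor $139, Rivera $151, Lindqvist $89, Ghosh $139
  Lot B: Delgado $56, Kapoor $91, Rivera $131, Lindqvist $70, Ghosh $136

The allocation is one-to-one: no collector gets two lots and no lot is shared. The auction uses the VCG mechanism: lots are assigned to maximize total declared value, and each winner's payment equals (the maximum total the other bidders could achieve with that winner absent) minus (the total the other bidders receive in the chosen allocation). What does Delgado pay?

Efficient allocation: Delgado→Lot E ($127), Kapoor→Lot F ($132), Rivera→Lot D ($151), Lindqvist→Lot G ($91), Ghosh→Lot B ($136); total welfare W = $637.
Delgado receives Lot E at value $127, so the others get W − 127 = $510.
Without Delgado: best allocation of the remaining 4 bidders over all 5 lots is Kapoor→Lot F ($132), Rivera→Lot D ($151), Lindqvist→Lot E ($100), Ghosh→Lot B ($136), total $519.
VCG payment = (others' best without Delgado) − (others' welfare with Delgado) = 519 − 510 = $9.

Delgado pays $9.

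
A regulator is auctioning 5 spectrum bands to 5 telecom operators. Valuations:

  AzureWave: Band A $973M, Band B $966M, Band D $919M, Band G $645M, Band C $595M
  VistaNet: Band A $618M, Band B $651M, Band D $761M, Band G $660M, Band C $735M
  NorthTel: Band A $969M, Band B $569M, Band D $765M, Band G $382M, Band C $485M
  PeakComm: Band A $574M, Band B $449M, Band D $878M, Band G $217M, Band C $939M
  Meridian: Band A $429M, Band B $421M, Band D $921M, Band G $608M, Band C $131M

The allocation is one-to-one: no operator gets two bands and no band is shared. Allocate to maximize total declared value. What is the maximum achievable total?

Treat this as an assignment problem: match each operator to one band.
Optimal: AzureWave→Band B ($966M), VistaNet→Band G ($660M), NorthTel→Band A ($969M), PeakComm→Band C ($939M), Meridian→Band D ($921M) — total 966+660+969+939+921 = $4455M.
Max-entry greedy (repeatedly take the single best remaining cell) gives $4062M, worse by 393.
Next-best assignment: AzureWave→Band B, VistaNet→Band D, NorthTel→Band A, PeakComm→Band C, Meridian→Band G = $4243M.
Swapping VistaNet↔PeakComm (VistaNet→Band C $735M, PeakComm→Band G $217M) loses 647.

Max total: $4455M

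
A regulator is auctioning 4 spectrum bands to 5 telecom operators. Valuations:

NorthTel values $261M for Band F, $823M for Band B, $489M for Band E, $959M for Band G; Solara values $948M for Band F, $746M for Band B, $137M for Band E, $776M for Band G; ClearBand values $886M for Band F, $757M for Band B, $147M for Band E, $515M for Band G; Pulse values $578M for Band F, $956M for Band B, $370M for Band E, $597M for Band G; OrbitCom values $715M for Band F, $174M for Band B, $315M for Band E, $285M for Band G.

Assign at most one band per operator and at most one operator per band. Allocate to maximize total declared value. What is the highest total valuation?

This is a one-to-one assignment (maximum-weight bipartite matching).
Optimal: Solara→Band F ($948M), Pulse→Band B ($956M), OrbitCom→Band E ($315M), NorthTel→Band G ($959M) — total 948+956+315+959 = $3178M.
Row-greedy (each operator in turn takes its best remaining band) gives $3034M, worse by 144.

Max total: $3178M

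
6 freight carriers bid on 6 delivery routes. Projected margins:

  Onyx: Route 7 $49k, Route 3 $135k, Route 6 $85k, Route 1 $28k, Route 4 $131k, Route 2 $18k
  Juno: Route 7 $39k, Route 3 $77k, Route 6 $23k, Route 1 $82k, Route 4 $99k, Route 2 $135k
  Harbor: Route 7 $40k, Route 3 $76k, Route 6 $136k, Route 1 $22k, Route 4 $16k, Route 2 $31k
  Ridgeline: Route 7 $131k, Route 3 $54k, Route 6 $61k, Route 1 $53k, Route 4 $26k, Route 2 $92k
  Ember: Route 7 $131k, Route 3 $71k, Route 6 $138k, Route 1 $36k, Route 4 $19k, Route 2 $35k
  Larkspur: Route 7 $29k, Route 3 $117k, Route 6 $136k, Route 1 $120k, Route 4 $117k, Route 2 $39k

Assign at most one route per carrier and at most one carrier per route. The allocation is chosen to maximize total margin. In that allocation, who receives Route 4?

Onyx receives Route 4.

This is a one-to-one assignment (maximum-weight bipartite matching).
Optimal: Onyx→Route 4 ($131k), Juno→Route 2 ($135k), Harbor→Route 3 ($76k), Ridgeline→Route 7 ($131k), Ember→Route 6 ($138k), Larkspur→Route 1 ($120k) — total 131+135+76+131+138+120 = $731k.
Row-greedy (each carrier in turn takes its best remaining route) gives $690k, worse by 41.
Every other assignment is strictly worse.
Onyx's own top route is Route 3 ($135k), but forcing Onyx→Route 3 and reassigning the rest optimally gives only $713k — worse by 18.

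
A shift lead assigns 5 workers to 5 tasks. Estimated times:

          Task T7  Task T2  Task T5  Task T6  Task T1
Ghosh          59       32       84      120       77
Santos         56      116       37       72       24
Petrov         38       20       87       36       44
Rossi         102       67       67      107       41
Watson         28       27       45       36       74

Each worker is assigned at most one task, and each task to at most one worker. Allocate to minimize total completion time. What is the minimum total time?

Min total: 174 min

Optimal: Ghosh→Task T2 (32 min), Santos→Task T5 (37 min), Petrov→Task T6 (36 min), Rossi→Task T1 (41 min), Watson→Task T7 (28 min) — total 32+37+36+41+28 = 174 min.
Next-best assignment: Ghosh→Task T2, Santos→Task T5, Petrov→Task T7, Rossi→Task T1, Watson→Task T6 = 184 min.
No other one-to-one assignment undercuts 174 min.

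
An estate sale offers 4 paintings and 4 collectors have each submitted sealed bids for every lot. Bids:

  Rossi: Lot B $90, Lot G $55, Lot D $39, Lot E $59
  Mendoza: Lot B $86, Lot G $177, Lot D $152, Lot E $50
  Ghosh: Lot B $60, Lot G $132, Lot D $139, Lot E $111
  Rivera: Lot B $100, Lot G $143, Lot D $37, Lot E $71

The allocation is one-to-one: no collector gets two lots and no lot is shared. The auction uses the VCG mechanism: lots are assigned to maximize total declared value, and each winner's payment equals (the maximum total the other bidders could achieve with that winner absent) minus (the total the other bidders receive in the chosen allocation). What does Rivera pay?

Efficient allocation: Rossi→Lot B ($90), Mendoza→Lot D ($152), Ghosh→Lot E ($111), Rivera→Lot G ($143); total welfare W = $496.
Rivera receives Lot G at value $143, so the others get W − 143 = $353.
Without Rivera: best allocation of the remaining 3 bidders over all 4 lots is Rossi→Lot B ($90), Mendoza→Lot G ($177), Ghosh→Lot D ($139), total $406.
VCG payment = (others' best without Rivera) − (others' welfare with Rivera) = 406 − 353 = $53.

Rivera pays $53.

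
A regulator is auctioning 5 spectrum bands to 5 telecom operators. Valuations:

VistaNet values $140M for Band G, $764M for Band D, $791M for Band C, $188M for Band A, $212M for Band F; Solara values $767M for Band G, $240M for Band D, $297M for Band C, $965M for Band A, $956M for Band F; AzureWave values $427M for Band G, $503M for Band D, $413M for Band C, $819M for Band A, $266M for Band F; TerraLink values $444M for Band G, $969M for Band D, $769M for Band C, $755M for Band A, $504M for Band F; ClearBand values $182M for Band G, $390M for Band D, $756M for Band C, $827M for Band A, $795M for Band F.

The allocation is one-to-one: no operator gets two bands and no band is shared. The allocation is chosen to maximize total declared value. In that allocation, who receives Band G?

Treat this as an assignment problem: match each operator to one band.
Optimal: VistaNet→Band C ($791M), Solara→Band G ($767M), AzureWave→Band A ($819M), TerraLink→Band D ($969M), ClearBand→Band F ($795M) — total 791+767+819+969+795 = $4141M.
Row-greedy (each operator in turn takes its best remaining band) gives $2945M, worse by 1196.
Solara's own top band is Band A ($965M), but forcing Solara→Band A and reassigning the rest optimally gives only $3947M — worse by 194.

Solara receives Band G.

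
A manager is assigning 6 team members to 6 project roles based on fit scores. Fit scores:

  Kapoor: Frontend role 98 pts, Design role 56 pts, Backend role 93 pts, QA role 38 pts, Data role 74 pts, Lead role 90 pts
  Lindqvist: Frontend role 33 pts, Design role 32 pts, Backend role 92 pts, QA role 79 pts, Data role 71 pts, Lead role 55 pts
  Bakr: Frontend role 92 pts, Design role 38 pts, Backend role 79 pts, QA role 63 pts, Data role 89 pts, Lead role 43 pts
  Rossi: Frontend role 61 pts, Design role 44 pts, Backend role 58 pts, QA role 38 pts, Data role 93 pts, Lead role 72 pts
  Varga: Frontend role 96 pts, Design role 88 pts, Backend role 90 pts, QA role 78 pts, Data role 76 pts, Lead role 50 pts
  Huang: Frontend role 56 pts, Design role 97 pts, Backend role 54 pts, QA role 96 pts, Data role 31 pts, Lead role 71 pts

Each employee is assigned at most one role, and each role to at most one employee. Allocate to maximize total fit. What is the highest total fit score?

Max total: 551 pts

Optimal: Kapoor→Lead role (90 pts), Lindqvist→Backend role (92 pts), Bakr→Frontend role (92 pts), Rossi→Data role (93 pts), Varga→Design role (88 pts), Huang→QA role (96 pts) — total 90+92+92+93+88+96 = 551 pts.
Row-greedy (each employee in turn takes its best remaining role) gives 535 pts, worse by 16.
Swapping Huang↔Kapoor (Huang→Lead role 71 pts, Kapoor→QA role 38 pts) loses 77.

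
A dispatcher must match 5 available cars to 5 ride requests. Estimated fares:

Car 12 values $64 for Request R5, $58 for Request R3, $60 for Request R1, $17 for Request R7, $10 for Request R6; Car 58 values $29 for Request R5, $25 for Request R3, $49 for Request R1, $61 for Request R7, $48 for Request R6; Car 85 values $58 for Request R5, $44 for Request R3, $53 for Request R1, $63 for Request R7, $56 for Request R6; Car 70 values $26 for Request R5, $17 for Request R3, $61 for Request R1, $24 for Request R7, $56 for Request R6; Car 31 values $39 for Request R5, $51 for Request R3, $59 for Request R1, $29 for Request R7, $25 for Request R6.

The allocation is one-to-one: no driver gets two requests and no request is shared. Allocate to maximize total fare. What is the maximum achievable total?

This is the linear assignment problem.
Optimal: Car 12→Request R5 ($64), Car 58→Request R7 ($61), Car 85→Request R6 ($56), Car 70→Request R1 ($61), Car 31→Request R3 ($51) — total 64+61+56+61+51 = $293.
Column-greedy (each request in turn goes to its best remaining driver) gives $287, worse by 6.
No other one-to-one assignment exceeds $293.

Max total: $293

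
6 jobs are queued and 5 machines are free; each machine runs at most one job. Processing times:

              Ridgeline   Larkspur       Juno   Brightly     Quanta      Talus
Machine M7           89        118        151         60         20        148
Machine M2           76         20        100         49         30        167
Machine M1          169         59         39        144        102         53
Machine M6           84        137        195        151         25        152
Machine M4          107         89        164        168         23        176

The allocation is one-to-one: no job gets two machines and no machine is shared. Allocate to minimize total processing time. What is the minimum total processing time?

Min total: 226 min

Optimal: Brightly→Machine M7 (60 min), Larkspur→Machine M2 (20 min), Juno→Machine M1 (39 min), Ridgeline→Machine M6 (84 min), Quanta→Machine M4 (23 min) — total 60+20+39+84+23 = 226 min.
Min-entry greedy (repeatedly take the single cheapest remaining cell) gives 331 min, worse by 105.
Swapping Ridgeline↔Juno (Ridgeline→Machine M1 169 min, Juno→Machine M6 195 min) adds 241.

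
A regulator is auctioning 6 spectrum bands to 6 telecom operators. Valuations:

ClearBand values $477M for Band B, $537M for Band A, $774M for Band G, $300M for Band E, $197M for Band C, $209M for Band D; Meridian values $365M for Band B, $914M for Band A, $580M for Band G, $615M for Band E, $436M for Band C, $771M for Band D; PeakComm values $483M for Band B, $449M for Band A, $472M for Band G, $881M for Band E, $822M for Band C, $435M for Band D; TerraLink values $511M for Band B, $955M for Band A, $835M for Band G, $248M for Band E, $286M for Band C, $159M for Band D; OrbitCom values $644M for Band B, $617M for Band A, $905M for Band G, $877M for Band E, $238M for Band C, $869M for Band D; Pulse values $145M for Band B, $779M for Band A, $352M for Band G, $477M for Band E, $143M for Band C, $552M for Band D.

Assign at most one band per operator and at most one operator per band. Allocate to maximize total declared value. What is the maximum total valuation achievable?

Treat this as an assignment problem: match each operator to one band.
Optimal: ClearBand→Band B ($477M), Meridian→Band D ($771M), PeakComm→Band C ($822M), TerraLink→Band G ($835M), OrbitCom→Band E ($877M), Pulse→Band A ($779M) — total 477+771+822+835+877+779 = $4561M.
Max-entry greedy (repeatedly take the single best remaining cell) gives $4132M, worse by 429.
Next-best assignment: ClearBand→Band G, Meridian→Band D, PeakComm→Band C, TerraLink→Band B, OrbitCom→Band E, Pulse→Band A = $4534M.
Swapping TerraLink↔Meridian (TerraLink→Band D $159M, Meridian→Band G $580M) loses 867.
No other one-to-one assignment exceeds $4561M.

Maximum total: $4561M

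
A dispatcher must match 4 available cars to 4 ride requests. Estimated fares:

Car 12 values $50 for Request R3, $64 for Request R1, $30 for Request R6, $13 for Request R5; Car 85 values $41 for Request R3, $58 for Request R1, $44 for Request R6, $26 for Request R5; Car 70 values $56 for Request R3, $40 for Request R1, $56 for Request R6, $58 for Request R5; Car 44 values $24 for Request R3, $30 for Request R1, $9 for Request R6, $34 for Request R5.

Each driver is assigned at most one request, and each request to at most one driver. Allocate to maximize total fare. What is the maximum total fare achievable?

Maximum total: $198

Optimal: Car 12→Request R3 ($50), Car 85→Request R1 ($58), Car 70→Request R6 ($56), Car 44→Request R5 ($34) — total 50+58+56+34 = $198.
Max-entry greedy (repeatedly take the single best remaining cell) gives $190, worse by 8.
Checked against all permutations: $198 is optimal.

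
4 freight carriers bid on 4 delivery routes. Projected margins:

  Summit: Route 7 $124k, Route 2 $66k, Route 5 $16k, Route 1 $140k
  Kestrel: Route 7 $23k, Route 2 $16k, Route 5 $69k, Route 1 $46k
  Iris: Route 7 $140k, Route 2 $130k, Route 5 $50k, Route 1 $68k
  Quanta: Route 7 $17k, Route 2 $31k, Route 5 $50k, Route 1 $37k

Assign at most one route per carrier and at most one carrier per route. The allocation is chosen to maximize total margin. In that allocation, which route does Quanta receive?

Optimal: Summit→Route 1 ($140k), Kestrel→Route 5 ($69k), Iris→Route 7 ($140k), Quanta→Route 2 ($31k) — total 140+69+140+31 = $380k.
Column-greedy (each route in turn goes to its best remaining carrier) gives $312k, worse by 68.
Quanta's own top route is Route 5 ($50k), but forcing Quanta→Route 5 and reassigning the rest optimally gives only $350k — worse by 30.

Quanta receives Route 2.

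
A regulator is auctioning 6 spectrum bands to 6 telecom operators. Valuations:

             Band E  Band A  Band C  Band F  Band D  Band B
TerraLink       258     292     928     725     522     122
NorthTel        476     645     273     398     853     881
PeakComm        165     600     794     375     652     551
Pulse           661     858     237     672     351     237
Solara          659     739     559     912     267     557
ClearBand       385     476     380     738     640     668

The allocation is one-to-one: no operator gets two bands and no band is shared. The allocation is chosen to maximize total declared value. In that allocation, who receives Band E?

Solara receives Band E.

Optimal: TerraLink→Band C ($928M), NorthTel→Band B ($881M), PeakComm→Band D ($652M), Pulse→Band A ($858M), Solara→Band E ($659M), ClearBand→Band F ($738M) — total 928+881+652+858+659+738 = $4716M.
Max-entry greedy (repeatedly take the single best remaining cell) gives $4616M, worse by 100.
Swapping PeakComm↔Solara (PeakComm→Band E $165M, Solara→Band D $267M) loses 879.
Solara's own top band is Band F ($912M), but forcing Solara→Band F and reassigning the rest optimally gives only $4622M — worse by 94.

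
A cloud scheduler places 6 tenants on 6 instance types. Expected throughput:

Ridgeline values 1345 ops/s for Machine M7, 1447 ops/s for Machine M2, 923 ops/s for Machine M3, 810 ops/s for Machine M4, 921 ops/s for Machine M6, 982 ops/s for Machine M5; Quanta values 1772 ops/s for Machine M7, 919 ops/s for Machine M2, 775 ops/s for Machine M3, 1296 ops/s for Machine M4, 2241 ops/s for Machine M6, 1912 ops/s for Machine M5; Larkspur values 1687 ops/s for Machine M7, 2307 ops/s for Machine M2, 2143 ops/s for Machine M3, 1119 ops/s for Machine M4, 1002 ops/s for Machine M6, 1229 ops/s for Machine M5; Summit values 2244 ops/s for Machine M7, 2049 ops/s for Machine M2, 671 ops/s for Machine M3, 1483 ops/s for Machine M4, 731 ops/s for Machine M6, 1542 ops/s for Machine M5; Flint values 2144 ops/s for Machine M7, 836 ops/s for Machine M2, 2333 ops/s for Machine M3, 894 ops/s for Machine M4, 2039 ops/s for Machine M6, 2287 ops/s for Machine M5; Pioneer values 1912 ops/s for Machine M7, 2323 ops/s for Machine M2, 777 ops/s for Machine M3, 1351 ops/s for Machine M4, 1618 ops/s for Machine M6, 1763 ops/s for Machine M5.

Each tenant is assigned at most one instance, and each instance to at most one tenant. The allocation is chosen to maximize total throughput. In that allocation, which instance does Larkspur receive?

Larkspur receives Machine M3.

Optimal: Ridgeline→Machine M4 (810 ops/s), Quanta→Machine M6 (2241 ops/s), Larkspur→Machine M3 (2143 ops/s), Summit→Machine M7 (2244 ops/s), Flint→Machine M5 (2287 ops/s), Pioneer→Machine M2 (2323 ops/s) — total 810+2241+2143+2244+2287+2323 = 12048 ops/s.
Max-entry greedy (repeatedly take the single best remaining cell) gives 11180 ops/s, worse by 868.
Next-best assignment: Ridgeline→Machine M7, Quanta→Machine M6, Larkspur→Machine M3, Summit→Machine M4, Flint→Machine M5, Pioneer→Machine M2 = 11822 ops/s.
Swapping Larkspur↔Pioneer (Larkspur→Machine M2 2307 ops/s, Pioneer→Machine M3 777 ops/s) loses 1382.
Checked against all permutations: 12048 ops/s is optimal.
Larkspur's own top instance is Machine M2 (2307 ops/s), but forcing Larkspur→Machine M2 and reassigning the rest optimally gives only 11698 ops/s — worse by 350.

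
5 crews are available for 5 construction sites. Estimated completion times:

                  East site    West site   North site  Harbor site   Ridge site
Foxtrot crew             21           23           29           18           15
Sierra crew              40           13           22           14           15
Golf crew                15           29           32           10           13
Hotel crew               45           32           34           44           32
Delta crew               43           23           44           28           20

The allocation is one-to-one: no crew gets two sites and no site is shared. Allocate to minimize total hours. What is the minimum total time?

This is the linear assignment problem.
Optimal: Foxtrot crew→East site (21 hours), Sierra crew→West site (13 hours), Golf crew→Harbor site (10 hours), Hotel crew→North site (34 hours), Delta crew→Ridge site (20 hours) — total 21+13+10+34+20 = 98 hours.
Column-greedy (each site in turn goes to its cheapest remaining crew) gives 117 hours, worse by 19.
Swapping Hotel crew↔Sierra crew (Hotel crew→West site 32 hours, Sierra crew→North site 22 hours) adds 7.
Checked against all permutations: 98 hours is optimal.

Minimum total: 98 hours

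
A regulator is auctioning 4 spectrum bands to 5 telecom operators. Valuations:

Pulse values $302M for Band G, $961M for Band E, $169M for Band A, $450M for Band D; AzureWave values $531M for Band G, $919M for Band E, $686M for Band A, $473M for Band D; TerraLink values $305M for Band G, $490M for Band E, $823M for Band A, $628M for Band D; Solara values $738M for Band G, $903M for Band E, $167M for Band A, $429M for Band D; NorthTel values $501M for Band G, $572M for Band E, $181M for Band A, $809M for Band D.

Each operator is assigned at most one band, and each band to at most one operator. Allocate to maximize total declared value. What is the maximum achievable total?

Optimal: Solara→Band G ($738M), Pulse→Band E ($961M), TerraLink→Band A ($823M), NorthTel→Band D ($809M) — total 738+961+823+809 = $3331M.
Row-greedy (each operator in turn takes its best remaining band) gives $3013M, worse by 318.
Every other assignment is strictly worse.

Maximum total: $3331M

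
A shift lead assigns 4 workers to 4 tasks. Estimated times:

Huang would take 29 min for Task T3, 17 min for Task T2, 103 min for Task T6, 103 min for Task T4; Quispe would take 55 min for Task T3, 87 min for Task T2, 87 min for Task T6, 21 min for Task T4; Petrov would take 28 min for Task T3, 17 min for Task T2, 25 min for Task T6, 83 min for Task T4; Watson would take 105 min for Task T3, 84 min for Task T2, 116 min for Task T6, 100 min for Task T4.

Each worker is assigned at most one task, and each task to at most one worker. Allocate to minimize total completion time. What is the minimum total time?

Min total: 159 min

This is the linear assignment problem.
Optimal: Huang→Task T3 (29 min), Quispe→Task T4 (21 min), Petrov→Task T6 (25 min), Watson→Task T2 (84 min) — total 29+21+25+84 = 159 min.
Min-entry greedy (repeatedly take the single cheapest remaining cell) gives 168 min, worse by 9.
Next-best assignment: Huang→Task T2, Quispe→Task T4, Petrov→Task T6, Watson→Task T3 = 168 min.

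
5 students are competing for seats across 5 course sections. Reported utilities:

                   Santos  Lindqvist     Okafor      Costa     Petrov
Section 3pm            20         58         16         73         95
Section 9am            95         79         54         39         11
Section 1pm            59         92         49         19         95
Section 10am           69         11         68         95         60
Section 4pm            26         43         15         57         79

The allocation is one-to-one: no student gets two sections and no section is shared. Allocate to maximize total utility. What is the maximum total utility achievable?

This is the linear assignment problem.
Optimal: Santos→Section 9am (95 points), Lindqvist→Section 1pm (92 points), Okafor→Section 10am (68 points), Costa→Section 3pm (73 points), Petrov→Section 4pm (79 points) — total 95+92+68+73+79 = 407 points.
Column-greedy (each section in turn goes to its best remaining student) gives 392 points, worse by 15.
Checked against all permutations: 407 points is optimal.

Maximum total: 407 points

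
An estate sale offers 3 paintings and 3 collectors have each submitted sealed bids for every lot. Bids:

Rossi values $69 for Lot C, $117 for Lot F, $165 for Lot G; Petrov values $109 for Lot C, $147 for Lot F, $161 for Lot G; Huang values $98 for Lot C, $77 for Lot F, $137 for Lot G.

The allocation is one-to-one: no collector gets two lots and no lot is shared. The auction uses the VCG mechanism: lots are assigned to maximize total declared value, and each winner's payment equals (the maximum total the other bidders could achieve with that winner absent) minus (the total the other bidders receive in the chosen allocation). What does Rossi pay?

Rossi pays $39.

Efficient allocation: Rossi→Lot G ($165), Petrov→Lot F ($147), Huang→Lot C ($98); total welfare W = $410.
Rossi receives Lot G at value $165, so the others get W − 165 = $245.
Without Rossi: best allocation of the remaining 2 bidders over all 3 lots is Petrov→Lot F ($147), Huang→Lot G ($137), total $284.
VCG payment = (others' best without Rossi) − (others' welfare with Rossi) = 284 − 245 = $39.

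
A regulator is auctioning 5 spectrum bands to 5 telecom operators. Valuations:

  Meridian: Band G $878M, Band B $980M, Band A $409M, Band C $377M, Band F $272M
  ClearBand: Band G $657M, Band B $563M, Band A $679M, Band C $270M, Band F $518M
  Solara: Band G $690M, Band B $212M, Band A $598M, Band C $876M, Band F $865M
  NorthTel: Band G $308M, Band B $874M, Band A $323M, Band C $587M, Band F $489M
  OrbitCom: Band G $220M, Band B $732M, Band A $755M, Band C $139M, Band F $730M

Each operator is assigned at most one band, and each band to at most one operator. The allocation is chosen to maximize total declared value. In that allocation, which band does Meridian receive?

Optimal: Meridian→Band G ($878M), ClearBand→Band A ($679M), Solara→Band C ($876M), NorthTel→Band B ($874M), OrbitCom→Band F ($730M) — total 878+679+876+874+730 = $4037M.
Column-greedy (each band in turn goes to its best remaining operator) gives $3901M, worse by 136.
Checked against all permutations: $4037M is optimal.
Meridian's own top band is Band B ($980M), but forcing Meridian→Band B and reassigning the rest optimally gives only $3844M — worse by 193.

Meridian receives Band G.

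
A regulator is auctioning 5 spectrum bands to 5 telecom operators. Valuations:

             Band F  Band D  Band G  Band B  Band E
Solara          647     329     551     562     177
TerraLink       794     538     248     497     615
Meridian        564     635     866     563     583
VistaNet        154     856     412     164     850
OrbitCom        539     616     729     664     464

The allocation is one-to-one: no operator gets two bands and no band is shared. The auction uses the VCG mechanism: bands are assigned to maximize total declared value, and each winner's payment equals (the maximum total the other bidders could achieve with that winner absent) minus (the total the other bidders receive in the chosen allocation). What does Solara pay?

Solara pays $54M.

Efficient allocation: Solara→Band B ($562M), TerraLink→Band F ($794M), Meridian→Band G ($866M), VistaNet→Band E ($850M), OrbitCom→Band D ($616M); total welfare W = $3688M.
Solara receives Band B at value $562M, so the others get W − 562 = $3126M.
Without Solara: best allocation of the remaining 4 bidders over all 5 bands is TerraLink→Band F ($794M), Meridian→Band G ($866M), VistaNet→Band D ($856M), OrbitCom→Band B ($664M), total $3180M.
VCG payment = (others' best without Solara) − (others' welfare with Solara) = 3180 − 3126 = $54M.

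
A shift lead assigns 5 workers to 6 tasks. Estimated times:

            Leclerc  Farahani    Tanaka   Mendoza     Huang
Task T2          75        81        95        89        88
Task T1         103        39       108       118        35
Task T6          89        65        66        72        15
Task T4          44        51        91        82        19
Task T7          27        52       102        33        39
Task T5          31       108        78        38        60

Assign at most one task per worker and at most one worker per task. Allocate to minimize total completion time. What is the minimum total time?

Optimal: Leclerc→Task T5 (31 min), Farahani→Task T1 (39 min), Tanaka→Task T6 (66 min), Mendoza→Task T7 (33 min), Huang→Task T4 (19 min) — total 31+39+66+33+19 = 188 min.
Min-entry greedy (repeatedly take the single cheapest remaining cell) gives 210 min, worse by 22.
Next-best assignment: Leclerc→Task T7, Farahani→Task T1, Tanaka→Task T6, Mendoza→Task T5, Huang→Task T4 = 189 min.
No other one-to-one assignment undercuts 188 min.

Minimum total: 188 min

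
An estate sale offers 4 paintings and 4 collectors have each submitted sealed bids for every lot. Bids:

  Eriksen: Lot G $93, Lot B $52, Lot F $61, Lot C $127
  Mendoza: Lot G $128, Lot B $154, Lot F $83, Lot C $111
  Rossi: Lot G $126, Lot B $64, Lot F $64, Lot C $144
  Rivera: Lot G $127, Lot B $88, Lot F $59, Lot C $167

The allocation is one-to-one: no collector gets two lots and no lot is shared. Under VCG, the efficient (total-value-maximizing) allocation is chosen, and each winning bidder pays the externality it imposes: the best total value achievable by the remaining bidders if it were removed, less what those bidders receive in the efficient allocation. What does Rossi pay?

Rossi pays $32.

Efficient allocation: Eriksen→Lot F ($61), Mendoza→Lot B ($154), Rossi→Lot G ($126), Rivera→Lot C ($167); total welfare W = $508.
Rossi receives Lot G at value $126, so the others get W − 126 = $382.
Without Rossi: best allocation of the remaining 3 bidders over all 4 lots is Eriksen→Lot G ($93), Mendoza→Lot B ($154), Rivera→Lot C ($167), total $414.
VCG payment = (others' best without Rossi) − (others' welfare with Rossi) = 414 − 382 = $32.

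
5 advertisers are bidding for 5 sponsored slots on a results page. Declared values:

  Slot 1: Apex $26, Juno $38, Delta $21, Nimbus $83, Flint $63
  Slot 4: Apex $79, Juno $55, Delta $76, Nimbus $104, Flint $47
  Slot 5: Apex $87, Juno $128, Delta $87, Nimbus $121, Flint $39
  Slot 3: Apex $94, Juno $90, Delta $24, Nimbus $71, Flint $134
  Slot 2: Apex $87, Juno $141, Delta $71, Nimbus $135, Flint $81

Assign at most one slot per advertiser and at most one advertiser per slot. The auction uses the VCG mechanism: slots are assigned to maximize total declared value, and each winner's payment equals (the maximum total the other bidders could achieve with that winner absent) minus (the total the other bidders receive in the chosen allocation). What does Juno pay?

Juno pays $52.

Efficient allocation: Apex→Slot 4 ($79), Juno→Slot 2 ($141), Delta→Slot 5 ($87), Nimbus→Slot 1 ($83), Flint→Slot 3 ($134); total welfare W = $524.
Juno receives Slot 2 at value $141, so the others get W − 141 = $383.
Without Juno: best allocation of the remaining 4 bidders over all 5 slots is Apex→Slot 4 ($79), Delta→Slot 5 ($87), Nimbus→Slot 2 ($135), Flint→Slot 3 ($134), total $435.
VCG payment = (others' best without Juno) − (others' welfare with Juno) = 435 − 383 = $52.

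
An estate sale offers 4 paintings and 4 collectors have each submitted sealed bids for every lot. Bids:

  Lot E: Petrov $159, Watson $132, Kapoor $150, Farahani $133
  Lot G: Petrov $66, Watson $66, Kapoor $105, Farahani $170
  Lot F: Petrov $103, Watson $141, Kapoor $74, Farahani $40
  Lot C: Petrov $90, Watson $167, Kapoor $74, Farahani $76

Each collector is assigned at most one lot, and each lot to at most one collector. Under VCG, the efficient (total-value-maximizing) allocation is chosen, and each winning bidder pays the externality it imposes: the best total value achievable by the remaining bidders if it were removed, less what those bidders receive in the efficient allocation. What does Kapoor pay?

Kapoor pays $56.

Efficient allocation: Petrov→Lot F ($103), Watson→Lot C ($167), Kapoor→Lot E ($150), Farahani→Lot G ($170); total welfare W = $590.
Kapoor receives Lot E at value $150, so the others get W − 150 = $440.
Without Kapoor: best allocation of the remaining 3 bidders over all 4 lots is Petrov→Lot E ($159), Watson→Lot C ($167), Farahani→Lot G ($170), total $496.
VCG payment = (others' best without Kapoor) − (others' welfare with Kapoor) = 496 − 440 = $56.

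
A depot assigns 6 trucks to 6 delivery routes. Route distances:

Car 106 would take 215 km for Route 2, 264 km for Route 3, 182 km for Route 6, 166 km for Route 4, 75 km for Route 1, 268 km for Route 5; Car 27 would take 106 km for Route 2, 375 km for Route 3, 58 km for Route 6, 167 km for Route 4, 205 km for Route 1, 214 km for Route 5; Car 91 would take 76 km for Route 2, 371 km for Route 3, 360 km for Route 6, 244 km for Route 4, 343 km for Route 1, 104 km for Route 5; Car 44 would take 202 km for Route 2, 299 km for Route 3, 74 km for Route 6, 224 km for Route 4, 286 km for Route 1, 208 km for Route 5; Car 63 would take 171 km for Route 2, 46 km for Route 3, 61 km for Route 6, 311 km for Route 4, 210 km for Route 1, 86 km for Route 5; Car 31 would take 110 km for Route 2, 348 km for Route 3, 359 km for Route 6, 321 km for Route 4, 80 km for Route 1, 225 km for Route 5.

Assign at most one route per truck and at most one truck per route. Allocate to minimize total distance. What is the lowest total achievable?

Optimal: Car 106→Route 4 (166 km), Car 27→Route 2 (106 km), Car 91→Route 5 (104 km), Car 44→Route 6 (74 km), Car 63→Route 3 (46 km), Car 31→Route 1 (80 km) — total 166+106+104+74+46+80 = 576 km.
Min-entry greedy (repeatedly take the single cheapest remaining cell) gives 784 km, worse by 208.
Checked against all permutations: 576 km is optimal.

Min total: 576 km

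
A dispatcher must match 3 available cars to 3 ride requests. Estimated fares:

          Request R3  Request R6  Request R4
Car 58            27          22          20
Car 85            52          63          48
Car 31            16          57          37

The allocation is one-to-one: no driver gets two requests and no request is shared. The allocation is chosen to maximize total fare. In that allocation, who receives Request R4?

Car 85 receives Request R4.

Optimal: Car 58→Request R3 ($27), Car 85→Request R4 ($48), Car 31→Request R6 ($57) — total 27+48+57 = $132.
Max-entry greedy (repeatedly take the single best remaining cell) gives $127, worse by 5.
No other one-to-one assignment exceeds $132.
Car 85's own top request is Request R6 ($63), but forcing Car 85→Request R6 and reassigning the rest optimally gives only $127 — worse by 5.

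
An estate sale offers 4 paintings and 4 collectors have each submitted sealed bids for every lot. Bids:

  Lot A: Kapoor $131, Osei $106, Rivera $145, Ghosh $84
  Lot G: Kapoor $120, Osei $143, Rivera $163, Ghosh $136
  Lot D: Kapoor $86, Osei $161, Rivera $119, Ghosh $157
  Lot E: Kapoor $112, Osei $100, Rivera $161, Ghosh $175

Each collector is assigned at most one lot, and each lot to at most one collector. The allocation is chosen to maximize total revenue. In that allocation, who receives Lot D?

Osei receives Lot D.

This is a one-to-one assignment (maximum-weight bipartite matching).
Optimal: Kapoor→Lot A ($131), Osei→Lot D ($161), Rivera→Lot G ($163), Ghosh→Lot E ($175) — total 131+161+163+175 = $630.
Column-greedy (each lot in turn goes to its best remaining collector) gives $557, worse by 73.
Next-best assignment: Kapoor→Lot G, Osei→Lot D, Rivera→Lot A, Ghosh→Lot E = $601.
Swapping Kapoor↔Osei (Kapoor→Lot D $86, Osei→Lot A $106) loses 100.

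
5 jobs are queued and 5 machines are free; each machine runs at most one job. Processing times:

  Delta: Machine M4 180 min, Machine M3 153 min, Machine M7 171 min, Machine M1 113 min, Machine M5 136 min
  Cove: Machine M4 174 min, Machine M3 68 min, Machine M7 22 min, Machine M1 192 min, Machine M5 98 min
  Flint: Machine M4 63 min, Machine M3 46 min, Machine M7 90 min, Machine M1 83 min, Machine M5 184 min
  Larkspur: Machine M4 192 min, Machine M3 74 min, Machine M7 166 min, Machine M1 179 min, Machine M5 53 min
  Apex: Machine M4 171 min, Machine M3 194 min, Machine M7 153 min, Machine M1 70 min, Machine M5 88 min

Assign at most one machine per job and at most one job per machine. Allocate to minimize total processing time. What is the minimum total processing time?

Optimal: Delta→Machine M1 (113 min), Cove→Machine M7 (22 min), Flint→Machine M4 (63 min), Larkspur→Machine M3 (74 min), Apex→Machine M5 (88 min) — total 113+22+63+74+88 = 360 min.
Min-entry greedy (repeatedly take the single cheapest remaining cell) gives 371 min, worse by 11.
Next-best assignment: Delta→Machine M3, Cove→Machine M7, Flint→Machine M4, Larkspur→Machine M5, Apex→Machine M1 = 361 min.
Swapping Larkspur↔Delta (Larkspur→Machine M1 179 min, Delta→Machine M3 153 min) adds 145.
Every other assignment is strictly worse.

Min total: 360 min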